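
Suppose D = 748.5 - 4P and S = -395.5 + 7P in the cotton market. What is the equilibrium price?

Set D = S: 748.5 - 4P = -395.5 + 7P.
1144 = 11P, so P* = 104.
Q* = 748.5 − 4(104) = 332.5.

P* = 104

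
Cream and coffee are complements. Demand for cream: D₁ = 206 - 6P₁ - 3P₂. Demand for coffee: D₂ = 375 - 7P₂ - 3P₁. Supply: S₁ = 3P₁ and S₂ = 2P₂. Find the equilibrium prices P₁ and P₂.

Market 1: 206 - 6P₁ - 3P₂ = 3P₁ → 9P₁ + 3P₂ = 206.
Market 2: 9P₂ + 3P₁ = 375.
Eliminating P₂: 9×(1) − 3×(2) gives 72P₁ = 729, so P₁ = 10.125.
Back-substitute into (2): P₂ = (375 − 3×10.125) / 9 = 919/24.

P₁ = 10.125, P₂ = 919/24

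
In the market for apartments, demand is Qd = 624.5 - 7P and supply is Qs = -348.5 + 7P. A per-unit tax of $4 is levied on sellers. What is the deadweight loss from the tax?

Pre-tax equilibrium: P* = 69.5, Q* = 138.
Tax on sellers shifts supply to Qs = -348.5 + 7(P − 4) = -376.5 + 7P.
624.5 - 7P = -376.5 + 7P gives buyer price Pb = 71.5; sellers receive Ps = 71.5 − 4 = 67.5.
New quantity: Q = 624.5 − 7(71.5) = 124.
DWL = ½ × 4 × (138 − 124) = 28.

Deadweight loss = 28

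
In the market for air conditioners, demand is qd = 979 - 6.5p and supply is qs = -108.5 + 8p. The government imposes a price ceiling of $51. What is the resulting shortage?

Shortage = 348

Equilibrium price would be p* = 75, so the ceiling at 51 binds.
At p = 51: qd = 979 − 6.5(51) = 647.5, qs = -108.5 + 8(51) = 299.5.
Shortage = 647.5 − 299.5 = 348.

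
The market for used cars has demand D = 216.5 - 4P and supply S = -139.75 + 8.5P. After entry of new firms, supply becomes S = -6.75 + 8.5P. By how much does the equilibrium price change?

ΔP = -10.64

Original equilibrium: P* = 28.5, Q* = 102.5.
New equilibrium: 216.5 - 4P = -6.75 + 8.5P, so 223.25 = 12.5P and P' = 17.86; Q' = 216.5 − 4(17.86) = 145.06.
Change in price: 17.86 − 28.5 = -10.64.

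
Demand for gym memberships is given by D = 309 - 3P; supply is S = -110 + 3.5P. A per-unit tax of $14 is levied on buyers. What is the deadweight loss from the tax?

Pre-tax equilibrium: P* = 838/13, Q* = 1503/13.
Tax on buyers shifts demand to D = 309 − 3(P + 14) = 267 - 3P.
267 - 3P = -110 + 3.5P gives seller price Ps = 58; buyers pay Pb = 58 + 14 = 72.
New quantity: Q = 309 − 3(72) = 93.
DWL = ½ × 14 × (1503/13 − 93) = 2058/13.

Deadweight loss = 2058/13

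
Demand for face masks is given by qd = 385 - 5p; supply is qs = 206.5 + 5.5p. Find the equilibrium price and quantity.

p* = 17, q* = 300

Set qd = qs: 385 - 5p = 206.5 + 5.5p.
178.5 = 10.5p, so p* = 17.
q* = 385 − 5(17) = 300.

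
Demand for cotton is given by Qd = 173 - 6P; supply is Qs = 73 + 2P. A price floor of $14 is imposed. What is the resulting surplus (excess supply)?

Equilibrium price would be P* = 12.5, so the floor at 14 binds.
At P = 14: Qd = 89, Qs = 101.
Surplus = 101 − 89 = 12.

Surplus = 12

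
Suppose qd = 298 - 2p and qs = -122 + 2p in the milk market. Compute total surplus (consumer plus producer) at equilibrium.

Total surplus = 3872

Equilibrium: 298 - 2p = -122 + 2p gives p* = 105, q* = 88.
Demand choke price: p = 149; supply starts at p = 61.
CS = ½(149 − 105)(88) = 1936; PS = ½(105 − 61)(88) = 1936.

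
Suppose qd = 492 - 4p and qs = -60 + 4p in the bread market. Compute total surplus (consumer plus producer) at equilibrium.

Total surplus = 11664

Equilibrium: 492 - 4p = -60 + 4p gives p* = 69, q* = 216.
Demand choke price: p = 123; supply starts at p = 15.
CS = ½(123 − 69)(216) = 5832; PS = ½(69 − 15)(216) = 5832.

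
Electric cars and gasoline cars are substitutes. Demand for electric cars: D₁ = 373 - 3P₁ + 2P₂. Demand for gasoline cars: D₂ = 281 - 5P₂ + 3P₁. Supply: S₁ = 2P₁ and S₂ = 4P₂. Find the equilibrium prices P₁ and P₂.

P₁ = 3919/39, P₂ = 2524/39

Market 1: 373 - 3P₁ + 2P₂ = 2P₁ → 5P₁ - 2P₂ = 373.
Market 2: 9P₂ - 3P₁ = 281.
Eliminating P₂: 9×(1) + 2×(2) gives 39P₁ = 3919, so P₁ = 3919/39.
Back-substitute into (2): P₂ = (281 + 3×3919/39) / 9 = 2524/39.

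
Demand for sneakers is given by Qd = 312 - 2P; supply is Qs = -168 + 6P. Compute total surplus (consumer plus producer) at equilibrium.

Equilibrium: 312 - 2P = -168 + 6P gives P* = 60, Q* = 192.
Demand choke price: P = 156; supply starts at P = 28.
CS = ½(156 − 60)(192) = 9216; PS = ½(60 − 28)(192) = 3072.

Total surplus = 12288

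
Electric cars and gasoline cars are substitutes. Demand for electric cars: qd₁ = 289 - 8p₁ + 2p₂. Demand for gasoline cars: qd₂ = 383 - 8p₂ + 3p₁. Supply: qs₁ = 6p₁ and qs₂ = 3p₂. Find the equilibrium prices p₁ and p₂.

p₁ = 3945/148, p₂ = 6229/148

Market 1: 289 - 8p₁ + 2p₂ = 6p₁ → 14p₁ - 2p₂ = 289.
Market 2: 11p₂ - 3p₁ = 383.
Eliminating p₂: 11×(1) + 2×(2) gives 148p₁ = 3945, so p₁ = 3945/148.
Back-substitute into (2): p₂ = (383 + 3×3945/148) / 11 = 6229/148.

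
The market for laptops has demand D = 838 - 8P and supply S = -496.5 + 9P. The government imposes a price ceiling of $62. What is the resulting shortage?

Shortage = 280.5

Equilibrium price would be P* = 78.5, so the ceiling at 62 binds.
At P = 62: D = 838 − 8(62) = 342, S = -496.5 + 9(62) = 61.5.
Shortage = 342 − 61.5 = 280.5.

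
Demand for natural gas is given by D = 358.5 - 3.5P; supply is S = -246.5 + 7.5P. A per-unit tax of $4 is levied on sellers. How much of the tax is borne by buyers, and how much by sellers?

Pre-tax equilibrium: P* = 55, Q* = 166.
Tax on sellers shifts supply to S = -246.5 + 7.5(P − 4) = -276.5 + 7.5P.
358.5 - 3.5P = -276.5 + 7.5P gives buyer price Pb = 635/11; sellers receive Ps = 635/11 − 4 = 591/11.
New quantity: Q = 358.5 − 3.5(635/11) = 1721/11.
Buyer burden = 635/11 − 55 = 30/11; seller burden = 55 − 591/11 = 14/11.

Buyers bear 30/11, sellers bear 14/11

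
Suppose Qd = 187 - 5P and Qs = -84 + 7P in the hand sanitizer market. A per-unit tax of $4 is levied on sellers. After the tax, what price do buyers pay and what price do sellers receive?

Pre-tax equilibrium: P* = 271/12, Q* = 889/12.
Tax on sellers shifts supply to Qs = -84 + 7(P − 4) = -112 + 7P.
187 - 5P = -112 + 7P gives buyer price Pb = 299/12; sellers receive Ps = 299/12 − 4 = 251/12.
New quantity: Q = 187 − 5(299/12) = 749/12.

Buyers pay 299/12, sellers receive 251/12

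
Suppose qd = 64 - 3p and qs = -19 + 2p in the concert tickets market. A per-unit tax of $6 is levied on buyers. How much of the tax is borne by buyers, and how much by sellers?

Buyers bear $2.4, sellers bear $3.6

Pre-tax equilibrium: p* = 16.6, q* = 14.2.
Tax on buyers shifts demand to qd = 64 − 3(p + 6) = 46 - 3p.
46 - 3p = -19 + 2p gives seller price ps = 13; buyers pay pb = 13 + 6 = 19.
New quantity: q = 64 − 3(19) = 7.
Buyer burden = 19 − 16.6 = 2.4; seller burden = 16.6 − 13 = 3.6.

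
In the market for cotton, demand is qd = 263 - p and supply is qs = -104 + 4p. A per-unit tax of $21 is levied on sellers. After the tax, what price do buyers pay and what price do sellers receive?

Pre-tax equilibrium: p* = 73.4, q* = 189.6.
Tax on sellers shifts supply to qs = -104 + 4(p − 21) = -188 + 4p.
263 - p = -188 + 4p gives buyer price pb = 90.2; sellers receive ps = 90.2 − 21 = 69.2.
New quantity: q = 263 − 1(90.2) = 172.8.

Buyers pay $90.2, sellers receive $69.2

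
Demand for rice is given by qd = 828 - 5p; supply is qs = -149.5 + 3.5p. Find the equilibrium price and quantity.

p* = 115, q* = 253

Set qd = qs: 828 - 5p = -149.5 + 3.5p.
977.5 = 8.5p, so p* = 115.
q* = 828 − 5(115) = 253.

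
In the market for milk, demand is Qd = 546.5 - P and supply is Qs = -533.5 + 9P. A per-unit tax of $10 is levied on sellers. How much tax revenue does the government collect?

Tax revenue = 4295

Pre-tax equilibrium: P* = 108, Q* = 438.5.
Tax on sellers shifts supply to Qs = -533.5 + 9(P − 10) = -623.5 + 9P.
546.5 - P = -623.5 + 9P gives buyer price Pb = 117; sellers receive Ps = 117 − 10 = 107.
New quantity: Q = 546.5 − 1(117) = 429.5.
Revenue = 10 × 429.5 = 4295.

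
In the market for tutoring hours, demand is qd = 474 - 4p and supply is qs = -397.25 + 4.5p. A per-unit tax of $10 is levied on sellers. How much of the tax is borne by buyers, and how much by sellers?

Pre-tax equilibrium: p* = 102.5, q* = 64.
Tax on sellers shifts supply to qs = -397.25 + 4.5(p − 10) = -442.25 + 4.5p.
474 - 4p = -442.25 + 4.5p gives buyer price pb = 3665/34; sellers receive ps = 3665/34 − 10 = 3325/34.
New quantity: q = 474 − 4(3665/34) = 728/17.
Buyer burden = 3665/34 − 102.5 = 90/17; seller burden = 102.5 − 3325/34 = 80/17.

Buyers bear 90/17, sellers bear 80/17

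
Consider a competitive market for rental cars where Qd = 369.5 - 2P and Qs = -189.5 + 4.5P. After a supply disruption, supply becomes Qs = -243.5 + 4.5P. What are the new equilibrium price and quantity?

Original equilibrium: P* = 86, Q* = 197.5.
New equilibrium: 369.5 - 2P = -243.5 + 4.5P, so 613 = 6.5P and P' = 1226/13; Q' = 369.5 − 2(1226/13) = 4703/26.

P' = 1226/13, Q' = 4703/26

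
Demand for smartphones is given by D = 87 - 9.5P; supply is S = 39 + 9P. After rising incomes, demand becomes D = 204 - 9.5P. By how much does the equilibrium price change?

ΔP = 234/37

Original equilibrium: P* = 96/37, Q* = 2307/37.
New equilibrium: 204 - 9.5P = 39 + 9P, so 165 = 18.5P and P' = 330/37; Q' = 204 − 9.5(330/37) = 4413/37.
Change in price: 330/37 − 96/37 = 234/37.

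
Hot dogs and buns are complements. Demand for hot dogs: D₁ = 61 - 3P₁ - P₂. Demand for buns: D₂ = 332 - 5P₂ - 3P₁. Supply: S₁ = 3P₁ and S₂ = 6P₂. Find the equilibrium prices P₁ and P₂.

Market 1: 61 - 3P₁ - P₂ = 3P₁ → 6P₁ + P₂ = 61.
Market 2: 11P₂ + 3P₁ = 332.
Eliminating P₂: 11×(1) − 1×(2) gives 63P₁ = 339, so P₁ = 113/21.
Back-substitute into (2): P₂ = (332 − 3×113/21) / 11 = 201/7.

P₁ = 113/21, P₂ = 201/7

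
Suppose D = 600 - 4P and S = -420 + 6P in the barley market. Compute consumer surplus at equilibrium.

Equilibrium: 600 - 4P = -420 + 6P gives P* = 102, Q* = 192.
Demand choke price (D = 0): P = 150.
CS = ½(150 − 102)(192) = 4608.

Consumer surplus = 4608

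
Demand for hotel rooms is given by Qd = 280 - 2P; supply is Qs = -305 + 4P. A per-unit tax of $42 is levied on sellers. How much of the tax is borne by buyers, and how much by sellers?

Buyers bear $28, sellers bear $14

Pre-tax equilibrium: P* = 97.5, Q* = 85.
Tax on sellers shifts supply to Qs = -305 + 4(P − 42) = -473 + 4P.
280 - 2P = -473 + 4P gives buyer price Pb = 125.5; sellers receive Ps = 125.5 − 42 = 83.5.
New quantity: Q = 280 − 2(125.5) = 29.
Buyer burden = 125.5 − 97.5 = 28; seller burden = 97.5 − 83.5 = 14.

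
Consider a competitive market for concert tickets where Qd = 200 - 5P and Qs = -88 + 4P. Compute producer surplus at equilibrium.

Producer surplus = 200

Equilibrium: 200 - 5P = -88 + 4P gives P* = 32, Q* = 40.
Supply starts at P = 22 (where Qs = 0).
PS = ½(32 − 22)(40) = 200.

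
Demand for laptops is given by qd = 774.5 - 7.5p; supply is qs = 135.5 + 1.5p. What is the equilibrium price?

p* = 71

Set qd = qs: 774.5 - 7.5p = 135.5 + 1.5p.
639 = 9p, so p* = 71.
q* = 774.5 − 7.5(71) = 242.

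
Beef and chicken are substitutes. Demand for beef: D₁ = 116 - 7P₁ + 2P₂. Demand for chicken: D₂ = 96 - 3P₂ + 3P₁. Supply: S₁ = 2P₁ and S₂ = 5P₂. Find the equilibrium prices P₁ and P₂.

P₁ = 560/33, P₂ = 202/11

Market 1: 116 - 7P₁ + 2P₂ = 2P₁ → 9P₁ - 2P₂ = 116.
Market 2: 8P₂ - 3P₁ = 96.
Eliminating P₂: 8×(1) + 2×(2) gives 66P₁ = 1120, so P₁ = 560/33.
Back-substitute into (2): P₂ = (96 + 3×560/33) / 8 = 202/11.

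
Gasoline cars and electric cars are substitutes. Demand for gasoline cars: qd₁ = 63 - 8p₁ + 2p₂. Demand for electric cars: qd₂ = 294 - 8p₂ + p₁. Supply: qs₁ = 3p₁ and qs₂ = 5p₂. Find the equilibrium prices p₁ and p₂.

Market 1: 63 - 8p₁ + 2p₂ = 3p₁ → 11p₁ - 2p₂ = 63.
Market 2: 13p₂ - p₁ = 294.
Eliminating p₂: 13×(1) + 2×(2) gives 141p₁ = 1407, so p₁ = 469/47.
Back-substitute into (2): p₂ = (294 + 1×469/47) / 13 = 1099/47.

p₁ = 469/47, p₂ = 1099/47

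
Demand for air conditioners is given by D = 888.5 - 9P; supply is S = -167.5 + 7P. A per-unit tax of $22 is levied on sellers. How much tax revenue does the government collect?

Tax revenue = 4573.25

Pre-tax equilibrium: P* = 66, Q* = 294.5.
Tax on sellers shifts supply to S = -167.5 + 7(P − 22) = -321.5 + 7P.
888.5 - 9P = -321.5 + 7P gives buyer price Pb = 75.625; sellers receive Ps = 75.625 − 22 = 53.625.
New quantity: Q = 888.5 − 9(75.625) = 207.875.
Revenue = 22 × 207.875 = 4573.25.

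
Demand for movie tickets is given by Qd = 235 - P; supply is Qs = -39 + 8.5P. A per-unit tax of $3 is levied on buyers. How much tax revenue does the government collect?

Tax revenue = 11598/19

Pre-tax equilibrium: P* = 548/19, Q* = 3917/19.
Tax on buyers shifts demand to Qd = 235 − 1(P + 3) = 232 - P.
232 - P = -39 + 8.5P gives seller price Ps = 542/19; buyers pay Pb = 542/19 + 3 = 599/19.
New quantity: Q = 235 − 1(599/19) = 3866/19.
Revenue = 3 × 3866/19 = 11598/19.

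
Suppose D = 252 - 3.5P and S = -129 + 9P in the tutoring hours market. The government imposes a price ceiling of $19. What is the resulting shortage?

Shortage = 143.5

Equilibrium price would be P* = 30.48, so the ceiling at 19 binds.
At P = 19: D = 252 − 3.5(19) = 185.5, S = -129 + 9(19) = 42.
Shortage = 185.5 − 42 = 143.5.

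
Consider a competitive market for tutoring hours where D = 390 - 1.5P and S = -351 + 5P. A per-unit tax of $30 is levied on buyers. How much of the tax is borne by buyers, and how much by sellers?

Pre-tax equilibrium: P* = 114, Q* = 219.
Tax on buyers shifts demand to D = 390 − 1.5(P + 30) = 345 - 1.5P.
345 - 1.5P = -351 + 5P gives seller price Ps = 1392/13; buyers pay Pb = 1392/13 + 30 = 1782/13.
New quantity: Q = 390 − 1.5(1782/13) = 2397/13.
Buyer burden = 1782/13 − 114 = 300/13; seller burden = 114 − 1392/13 = 90/13.

Buyers bear 300/13, sellers bear 90/13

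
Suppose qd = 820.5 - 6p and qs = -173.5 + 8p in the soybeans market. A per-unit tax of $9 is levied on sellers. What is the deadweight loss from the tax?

Pre-tax equilibrium: p* = 71, q* = 394.5.
Tax on sellers shifts supply to qs = -173.5 + 8(p − 9) = -245.5 + 8p.
820.5 - 6p = -245.5 + 8p gives buyer price pb = 533/7; sellers receive ps = 533/7 − 9 = 470/7.
New quantity: q = 820.5 − 6(533/7) = 5091/14.
DWL = ½ × 9 × (394.5 − 5091/14) = 972/7.

Deadweight loss = 972/7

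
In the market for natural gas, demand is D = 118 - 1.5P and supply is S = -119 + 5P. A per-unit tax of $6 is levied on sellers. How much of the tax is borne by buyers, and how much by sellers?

Pre-tax equilibrium: P* = 474/13, Q* = 823/13.
Tax on sellers shifts supply to S = -119 + 5(P − 6) = -149 + 5P.
118 - 1.5P = -149 + 5P gives buyer price Pb = 534/13; sellers receive Ps = 534/13 − 6 = 456/13.
New quantity: Q = 118 − 1.5(534/13) = 733/13.
Buyer burden = 534/13 − 474/13 = 60/13; seller burden = 474/13 − 456/13 = 18/13.

Buyers bear 60/13, sellers bear 18/13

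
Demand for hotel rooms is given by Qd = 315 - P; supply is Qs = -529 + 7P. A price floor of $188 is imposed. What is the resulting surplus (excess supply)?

Surplus = 660

Equilibrium price would be P* = 105.5, so the floor at 188 binds.
At P = 188: Qd = 127, Qs = 787.
Surplus = 787 − 127 = 660.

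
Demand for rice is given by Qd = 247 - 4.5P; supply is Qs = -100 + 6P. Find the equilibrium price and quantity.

Set Qd = Qs: 247 - 4.5P = -100 + 6P.
347 = 10.5P, so P* = 694/21.
Q* = 247 − 4.5(694/21) = 688/7.

P* = 694/21, Q* = 688/7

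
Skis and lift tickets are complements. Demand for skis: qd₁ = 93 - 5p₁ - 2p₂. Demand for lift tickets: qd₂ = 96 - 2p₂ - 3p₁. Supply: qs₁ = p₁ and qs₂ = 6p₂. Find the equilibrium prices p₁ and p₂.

p₁ = 92/7, p₂ = 99/14

Market 1: 93 - 5p₁ - 2p₂ = p₁ → 6p₁ + 2p₂ = 93.
Market 2: 8p₂ + 3p₁ = 96.
Eliminating p₂: 8×(1) − 2×(2) gives 42p₁ = 552, so p₁ = 92/7.
Back-substitute into (2): p₂ = (96 − 3×92/7) / 8 = 99/14.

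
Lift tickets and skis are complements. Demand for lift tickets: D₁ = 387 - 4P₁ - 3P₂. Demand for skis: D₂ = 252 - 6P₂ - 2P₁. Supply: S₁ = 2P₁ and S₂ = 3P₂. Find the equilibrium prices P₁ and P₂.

P₁ = 56.8125, P₂ = 15.375

Market 1: 387 - 4P₁ - 3P₂ = 2P₁ → 6P₁ + 3P₂ = 387.
Market 2: 9P₂ + 2P₁ = 252.
Eliminating P₂: 9×(1) − 3×(2) gives 48P₁ = 2727, so P₁ = 56.8125.
Back-substitute into (2): P₂ = (252 − 2×56.8125) / 9 = 15.375.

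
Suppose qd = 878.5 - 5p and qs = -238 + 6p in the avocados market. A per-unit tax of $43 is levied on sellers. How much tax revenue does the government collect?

Pre-tax equilibrium: p* = 101.5, q* = 371.
Tax on sellers shifts supply to qs = -238 + 6(p − 43) = -496 + 6p.
878.5 - 5p = -496 + 6p gives buyer price pb = 2749/22; sellers receive ps = 2749/22 − 43 = 1803/22.
New quantity: q = 878.5 − 5(2749/22) = 2791/11.
Revenue = 43 × 2791/11 = 120013/11.

Tax revenue = 120013/11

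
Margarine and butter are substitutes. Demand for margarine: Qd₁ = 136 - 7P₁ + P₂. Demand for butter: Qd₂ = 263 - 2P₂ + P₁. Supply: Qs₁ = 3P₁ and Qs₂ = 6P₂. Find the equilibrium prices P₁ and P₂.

Market 1: 136 - 7P₁ + P₂ = 3P₁ → 10P₁ - P₂ = 136.
Market 2: 8P₂ - P₁ = 263.
Eliminating P₂: 8×(1) + 1×(2) gives 79P₁ = 1351, so P₁ = 1351/79.
Back-substitute into (2): P₂ = (263 + 1×1351/79) / 8 = 2766/79.

P₁ = 1351/79, P₂ = 2766/79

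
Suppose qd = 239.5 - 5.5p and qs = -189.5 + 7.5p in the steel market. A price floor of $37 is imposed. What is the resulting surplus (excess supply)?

Surplus = 52

Equilibrium price would be p* = 33, so the floor at 37 binds.
At p = 37: qd = 36, qs = 88.
Surplus = 88 − 36 = 52.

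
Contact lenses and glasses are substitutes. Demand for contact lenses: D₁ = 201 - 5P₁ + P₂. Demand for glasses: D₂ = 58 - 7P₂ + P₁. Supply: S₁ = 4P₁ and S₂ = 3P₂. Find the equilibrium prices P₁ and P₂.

P₁ = 2068/89, P₂ = 723/89

Market 1: 201 - 5P₁ + P₂ = 4P₁ → 9P₁ - P₂ = 201.
Market 2: 10P₂ - P₁ = 58.
Eliminating P₂: 10×(1) + 1×(2) gives 89P₁ = 2068, so P₁ = 2068/89.
Back-substitute into (2): P₂ = (58 + 1×2068/89) / 10 = 723/89.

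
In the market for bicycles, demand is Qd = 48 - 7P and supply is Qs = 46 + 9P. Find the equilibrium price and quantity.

Set Qd = Qs: 48 - 7P = 46 + 9P.
2 = 16P, so P* = 0.125.
Q* = 48 − 7(0.125) = 47.125.

P* = 0.125, Q* = 47.125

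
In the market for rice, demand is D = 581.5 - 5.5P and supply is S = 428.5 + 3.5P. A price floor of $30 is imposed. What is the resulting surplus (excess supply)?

Surplus = 117

Equilibrium price would be P* = 17, so the floor at 30 binds.
At P = 30: D = 416.5, S = 533.5.
Surplus = 533.5 − 416.5 = 117.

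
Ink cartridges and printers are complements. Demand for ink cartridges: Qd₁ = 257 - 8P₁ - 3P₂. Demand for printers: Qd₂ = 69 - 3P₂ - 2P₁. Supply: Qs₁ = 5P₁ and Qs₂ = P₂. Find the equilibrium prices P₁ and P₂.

P₁ = 821/46, P₂ = 383/46

Market 1: 257 - 8P₁ - 3P₂ = 5P₁ → 13P₁ + 3P₂ = 257.
Market 2: 4P₂ + 2P₁ = 69.
Eliminating P₂: 4×(1) − 3×(2) gives 46P₁ = 821, so P₁ = 821/46.
Back-substitute into (2): P₂ = (69 − 2×821/46) / 4 = 383/46.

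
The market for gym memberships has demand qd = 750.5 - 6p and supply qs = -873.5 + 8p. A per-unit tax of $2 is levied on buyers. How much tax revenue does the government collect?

Pre-tax equilibrium: p* = 116, q* = 54.5.
Tax on buyers shifts demand to qd = 750.5 − 6(p + 2) = 738.5 - 6p.
738.5 - 6p = -873.5 + 8p gives seller price ps = 806/7; buyers pay pb = 806/7 + 2 = 820/7.
New quantity: q = 750.5 − 6(820/7) = 667/14.
Revenue = 2 × 667/14 = 667/7.

Tax revenue = 667/7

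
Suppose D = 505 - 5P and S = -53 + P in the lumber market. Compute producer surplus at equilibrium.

Equilibrium: 505 - 5P = -53 + P gives P* = 93, Q* = 40.
Supply starts at P = 53 (where S = 0).
PS = ½(93 − 53)(40) = 800.

Producer surplus = 800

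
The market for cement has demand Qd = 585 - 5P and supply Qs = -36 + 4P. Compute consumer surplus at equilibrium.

Consumer surplus = 5760

Equilibrium: 585 - 5P = -36 + 4P gives P* = 69, Q* = 240.
Demand choke price (Qd = 0): P = 117.
CS = ½(117 − 69)(240) = 5760.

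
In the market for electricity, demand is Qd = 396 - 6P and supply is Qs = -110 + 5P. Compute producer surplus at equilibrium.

Equilibrium: 396 - 6P = -110 + 5P gives P* = 46, Q* = 120.
Supply starts at P = 22 (where Qs = 0).
PS = ½(46 − 22)(120) = 1440.

Producer surplus = 1440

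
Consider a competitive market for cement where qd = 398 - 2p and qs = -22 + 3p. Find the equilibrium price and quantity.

Set qd = qs: 398 - 2p = -22 + 3p.
420 = 5p, so p* = 84.
q* = 398 − 2(84) = 230.

p* = 84, q* = 230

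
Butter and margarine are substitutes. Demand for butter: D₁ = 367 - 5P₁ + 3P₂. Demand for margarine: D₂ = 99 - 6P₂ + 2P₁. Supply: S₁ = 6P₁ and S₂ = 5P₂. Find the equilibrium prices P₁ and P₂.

Market 1: 367 - 5P₁ + 3P₂ = 6P₁ → 11P₁ - 3P₂ = 367.
Market 2: 11P₂ - 2P₁ = 99.
Eliminating P₂: 11×(1) + 3×(2) gives 115P₁ = 4334, so P₁ = 4334/115.
Back-substitute into (2): P₂ = (99 + 2×4334/115) / 11 = 1823/115.

P₁ = 4334/115, P₂ = 1823/115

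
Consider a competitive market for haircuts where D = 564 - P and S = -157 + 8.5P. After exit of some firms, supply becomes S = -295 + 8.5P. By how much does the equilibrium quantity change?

Original equilibrium: P* = 1442/19, Q* = 9274/19.
New equilibrium: 564 - P = -295 + 8.5P, so 859 = 9.5P and P' = 1718/19; Q' = 564 − 1(1718/19) = 8998/19.
Change in quantity: 8998/19 − 9274/19 = -276/19.

ΔQ = -276/19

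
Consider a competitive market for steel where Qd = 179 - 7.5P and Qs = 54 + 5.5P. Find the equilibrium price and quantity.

P* = 125/13, Q* = 2779/26

Set Qd = Qs: 179 - 7.5P = 54 + 5.5P.
125 = 13P, so P* = 125/13.
Q* = 179 − 7.5(125/13) = 2779/26.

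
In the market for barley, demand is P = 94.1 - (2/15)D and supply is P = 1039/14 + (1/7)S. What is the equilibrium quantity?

Set the two price expressions equal: 94.1 - (2/15)Q = 1039/14 + (1/7)Q.
696/35 = (29/105)Q, so Q* = 72.
P* = 94.1 − (2/15)(72) = 84.5.

Q* = 72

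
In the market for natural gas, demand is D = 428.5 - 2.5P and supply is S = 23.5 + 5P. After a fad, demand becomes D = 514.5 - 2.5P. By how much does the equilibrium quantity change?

Original equilibrium: P* = 54, Q* = 293.5.
New equilibrium: 514.5 - 2.5P = 23.5 + 5P, so 491 = 7.5P and P' = 982/15; Q' = 514.5 − 2.5(982/15) = 2105/6.
Change in quantity: 2105/6 − 293.5 = 172/3.

ΔQ = 172/3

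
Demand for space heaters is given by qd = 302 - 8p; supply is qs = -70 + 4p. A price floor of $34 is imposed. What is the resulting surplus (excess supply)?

Surplus = 36

Equilibrium price would be p* = 31, so the floor at 34 binds.
At p = 34: qd = 30, qs = 66.
Surplus = 66 − 30 = 36.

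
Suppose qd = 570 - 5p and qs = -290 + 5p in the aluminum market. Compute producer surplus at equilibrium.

Producer surplus = 1960

Equilibrium: 570 - 5p = -290 + 5p gives p* = 86, q* = 140.
Supply starts at p = 58 (where qs = 0).
PS = ½(86 − 58)(140) = 1960.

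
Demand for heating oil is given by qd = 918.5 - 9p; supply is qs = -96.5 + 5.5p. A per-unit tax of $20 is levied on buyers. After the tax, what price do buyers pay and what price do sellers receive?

Pre-tax equilibrium: p* = 70, q* = 288.5.
Tax on buyers shifts demand to qd = 918.5 − 9(p + 20) = 738.5 - 9p.
738.5 - 9p = -96.5 + 5.5p gives seller price ps = 1670/29; buyers pay pb = 1670/29 + 20 = 2250/29.
New quantity: q = 918.5 − 9(2250/29) = 12773/58.

Buyers pay 2250/29, sellers receive 1670/29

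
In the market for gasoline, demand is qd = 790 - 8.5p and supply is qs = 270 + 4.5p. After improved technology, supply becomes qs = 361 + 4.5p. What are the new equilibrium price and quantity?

Original equilibrium: p* = 40, q* = 450.
New equilibrium: 790 - 8.5p = 361 + 4.5p, so 429 = 13p and p' = 33; q' = 790 − 8.5(33) = 509.5.

p' = 33, q' = 509.5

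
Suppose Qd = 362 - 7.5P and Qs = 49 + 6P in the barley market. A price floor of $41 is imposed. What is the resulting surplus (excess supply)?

Equilibrium price would be P* = 626/27, so the floor at 41 binds.
At P = 41: Qd = 54.5, Qs = 295.
Surplus = 295 − 54.5 = 240.5.

Surplus = 240.5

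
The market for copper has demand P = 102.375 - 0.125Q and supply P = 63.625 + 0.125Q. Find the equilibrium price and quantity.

Set the two price expressions equal: 102.375 - 0.125Q = 63.625 + 0.125Q.
38.75 = 0.25Q, so Q* = 155.
P* = 102.375 − (0.125)(155) = 83.

P* = 83, Q* = 155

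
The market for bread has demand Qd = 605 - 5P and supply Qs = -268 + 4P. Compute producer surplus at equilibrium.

Producer surplus = 1800

Equilibrium: 605 - 5P = -268 + 4P gives P* = 97, Q* = 120.
Supply starts at P = 67 (where Qs = 0).
PS = ½(97 − 67)(120) = 1800.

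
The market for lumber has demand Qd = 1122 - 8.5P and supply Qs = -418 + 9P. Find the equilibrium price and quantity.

Set Qd = Qs: 1122 - 8.5P = -418 + 9P.
1540 = 17.5P, so P* = 88.
Q* = 1122 − 8.5(88) = 374.

P* = 88, Q* = 374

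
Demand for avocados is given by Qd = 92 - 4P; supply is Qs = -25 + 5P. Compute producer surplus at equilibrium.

Producer surplus = 160

Equilibrium: 92 - 4P = -25 + 5P gives P* = 13, Q* = 40.
Supply starts at P = 5 (where Qs = 0).
PS = ½(13 − 5)(40) = 160.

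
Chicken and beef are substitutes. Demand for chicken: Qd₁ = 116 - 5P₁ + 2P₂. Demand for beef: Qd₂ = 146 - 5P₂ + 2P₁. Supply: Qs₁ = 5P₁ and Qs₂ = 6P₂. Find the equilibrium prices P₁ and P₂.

Market 1: 116 - 5P₁ + 2P₂ = 5P₁ → 10P₁ - 2P₂ = 116.
Market 2: 11P₂ - 2P₁ = 146.
Eliminating P₂: 11×(1) + 2×(2) gives 106P₁ = 1568, so P₁ = 784/53.
Back-substitute into (2): P₂ = (146 + 2×784/53) / 11 = 846/53.

P₁ = 784/53, P₂ = 846/53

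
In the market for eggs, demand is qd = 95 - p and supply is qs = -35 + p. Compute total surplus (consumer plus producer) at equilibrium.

Equilibrium: 95 - p = -35 + p gives p* = 65, q* = 30.
Demand choke price: p = 95; supply starts at p = 35.
CS = ½(95 − 65)(30) = 450; PS = ½(65 − 35)(30) = 450.

Total surplus = 900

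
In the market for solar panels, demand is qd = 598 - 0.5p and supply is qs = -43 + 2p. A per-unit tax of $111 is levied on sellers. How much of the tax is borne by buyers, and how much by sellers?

Pre-tax equilibrium: p* = 256.4, q* = 469.8.
Tax on sellers shifts supply to qs = -43 + 2(p − 111) = -265 + 2p.
598 - 0.5p = -265 + 2p gives buyer price pb = 345.2; sellers receive ps = 345.2 − 111 = 234.2.
New quantity: q = 598 − 0.5(345.2) = 425.4.
Buyer burden = 345.2 − 256.4 = 88.8; seller burden = 256.4 − 234.2 = 22.2.

Buyers bear $88.8, sellers bear $22.2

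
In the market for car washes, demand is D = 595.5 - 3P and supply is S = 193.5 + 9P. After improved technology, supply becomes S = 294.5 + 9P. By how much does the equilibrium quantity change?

Original equilibrium: P* = 33.5, Q* = 495.
New equilibrium: 595.5 - 3P = 294.5 + 9P, so 301 = 12P and P' = 301/12; Q' = 595.5 − 3(301/12) = 520.25.
Change in quantity: 520.25 − 495 = 25.25.

ΔQ = 25.25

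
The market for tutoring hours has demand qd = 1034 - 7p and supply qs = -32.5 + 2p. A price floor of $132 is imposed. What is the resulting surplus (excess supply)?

Surplus = 121.5

Equilibrium price would be p* = 118.5, so the floor at 132 binds.
At p = 132: qd = 110, qs = 231.5.
Surplus = 231.5 − 110 = 121.5.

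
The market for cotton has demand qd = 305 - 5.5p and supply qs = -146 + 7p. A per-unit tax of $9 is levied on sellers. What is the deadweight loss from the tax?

Deadweight loss = 124.74

Pre-tax equilibrium: p* = 36.08, q* = 106.56.
Tax on sellers shifts supply to qs = -146 + 7(p − 9) = -209 + 7p.
305 - 5.5p = -209 + 7p gives buyer price pb = 41.12; sellers receive ps = 41.12 − 9 = 32.12.
New quantity: q = 305 − 5.5(41.12) = 78.84.
DWL = ½ × 9 × (106.56 − 78.84) = 124.74.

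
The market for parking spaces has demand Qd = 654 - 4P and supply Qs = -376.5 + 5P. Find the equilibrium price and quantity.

Set Qd = Qs: 654 - 4P = -376.5 + 5P.
1030.5 = 9P, so P* = 114.5.
Q* = 654 − 4(114.5) = 196.

P* = 114.5, Q* = 196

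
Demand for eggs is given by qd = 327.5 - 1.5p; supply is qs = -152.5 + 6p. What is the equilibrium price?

Set qd = qs: 327.5 - 1.5p = -152.5 + 6p.
480 = 7.5p, so p* = 64.
q* = 327.5 − 1.5(64) = 231.5.

p* = 64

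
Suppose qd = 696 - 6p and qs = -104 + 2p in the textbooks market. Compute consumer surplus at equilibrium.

Equilibrium: 696 - 6p = -104 + 2p gives p* = 100, q* = 96.
Demand choke price (qd = 0): p = 116.
CS = ½(116 − 100)(96) = 768.

Consumer surplus = 768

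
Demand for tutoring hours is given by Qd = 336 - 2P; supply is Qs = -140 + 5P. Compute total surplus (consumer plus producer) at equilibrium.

Total surplus = 14000

Equilibrium: 336 - 2P = -140 + 5P gives P* = 68, Q* = 200.
Demand choke price: P = 168; supply starts at P = 28.
CS = ½(168 − 68)(200) = 10000; PS = ½(68 − 28)(200) = 4000.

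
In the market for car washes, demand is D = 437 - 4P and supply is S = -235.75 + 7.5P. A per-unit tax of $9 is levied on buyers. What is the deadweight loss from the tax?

Pre-tax equilibrium: P* = 58.5, Q* = 203.
Tax on buyers shifts demand to D = 437 − 4(P + 9) = 401 - 4P.
401 - 4P = -235.75 + 7.5P gives seller price Ps = 2547/46; buyers pay Pb = 2547/46 + 9 = 2961/46.
New quantity: Q = 437 − 4(2961/46) = 4129/23.
DWL = ½ × 9 × (203 − 4129/23) = 2430/23.

Deadweight loss = 2430/23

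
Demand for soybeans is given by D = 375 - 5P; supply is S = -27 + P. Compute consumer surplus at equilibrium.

Equilibrium: 375 - 5P = -27 + P gives P* = 67, Q* = 40.
Demand choke price (D = 0): P = 75.
CS = ½(75 − 67)(40) = 160.

Consumer surplus = 160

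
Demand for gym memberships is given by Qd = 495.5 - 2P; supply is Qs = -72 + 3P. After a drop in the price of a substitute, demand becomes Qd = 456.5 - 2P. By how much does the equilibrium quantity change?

ΔQ = -23.4

Original equilibrium: P* = 113.5, Q* = 268.5.
New equilibrium: 456.5 - 2P = -72 + 3P, so 528.5 = 5P and P' = 105.7; Q' = 456.5 − 2(105.7) = 245.1.
Change in quantity: 245.1 − 268.5 = -23.4.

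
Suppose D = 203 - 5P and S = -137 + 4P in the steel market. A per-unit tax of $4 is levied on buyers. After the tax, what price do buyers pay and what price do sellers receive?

Pre-tax equilibrium: P* = 340/9, Q* = 127/9.
Tax on buyers shifts demand to D = 203 − 5(P + 4) = 183 - 5P.
183 - 5P = -137 + 4P gives seller price Ps = 320/9; buyers pay Pb = 320/9 + 4 = 356/9.
New quantity: Q = 203 − 5(356/9) = 47/9.

Buyers pay 356/9, sellers receive 320/9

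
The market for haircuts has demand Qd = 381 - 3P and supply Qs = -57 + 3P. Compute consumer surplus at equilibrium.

Consumer surplus = 4374

Equilibrium: 381 - 3P = -57 + 3P gives P* = 73, Q* = 162.
Demand choke price (Qd = 0): P = 127.
CS = ½(127 − 73)(162) = 4374.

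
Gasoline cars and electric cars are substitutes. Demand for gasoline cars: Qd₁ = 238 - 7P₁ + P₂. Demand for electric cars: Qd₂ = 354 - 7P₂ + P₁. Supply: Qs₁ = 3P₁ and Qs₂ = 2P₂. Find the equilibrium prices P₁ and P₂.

Market 1: 238 - 7P₁ + P₂ = 3P₁ → 10P₁ - P₂ = 238.
Market 2: 9P₂ - P₁ = 354.
Eliminating P₂: 9×(1) + 1×(2) gives 89P₁ = 2496, so P₁ = 2496/89.
Back-substitute into (2): P₂ = (354 + 1×2496/89) / 9 = 3778/89.

P₁ = 2496/89, P₂ = 3778/89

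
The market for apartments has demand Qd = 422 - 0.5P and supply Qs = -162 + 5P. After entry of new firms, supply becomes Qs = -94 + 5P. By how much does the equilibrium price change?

ΔP = -136/11

Original equilibrium: P* = 1168/11, Q* = 4058/11.
New equilibrium: 422 - 0.5P = -94 + 5P, so 516 = 5.5P and P' = 1032/11; Q' = 422 − 0.5(1032/11) = 4126/11.
Change in price: 1032/11 − 1168/11 = -136/11.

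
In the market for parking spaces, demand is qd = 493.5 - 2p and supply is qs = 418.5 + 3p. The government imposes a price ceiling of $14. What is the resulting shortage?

Shortage = 5

Equilibrium price would be p* = 15, so the ceiling at 14 binds.
At p = 14: qd = 493.5 − 2(14) = 465.5, qs = 418.5 + 3(14) = 460.5.
Shortage = 465.5 − 460.5 = 5.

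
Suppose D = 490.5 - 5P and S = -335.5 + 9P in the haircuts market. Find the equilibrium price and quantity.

Set D = S: 490.5 - 5P = -335.5 + 9P.
826 = 14P, so P* = 59.
Q* = 490.5 − 5(59) = 195.5.

P* = 59, Q* = 195.5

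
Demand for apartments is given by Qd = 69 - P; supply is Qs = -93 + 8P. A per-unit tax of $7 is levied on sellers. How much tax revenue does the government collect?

Tax revenue = 2821/9

Pre-tax equilibrium: P* = 18, Q* = 51.
Tax on sellers shifts supply to Qs = -93 + 8(P − 7) = -149 + 8P.
69 - P = -149 + 8P gives buyer price Pb = 218/9; sellers receive Ps = 218/9 − 7 = 155/9.
New quantity: Q = 69 − 1(218/9) = 403/9.
Revenue = 7 × 403/9 = 2821/9.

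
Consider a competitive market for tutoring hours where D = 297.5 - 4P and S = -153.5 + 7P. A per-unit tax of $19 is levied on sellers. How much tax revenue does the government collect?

Pre-tax equilibrium: P* = 41, Q* = 133.5.
Tax on sellers shifts supply to S = -153.5 + 7(P − 19) = -286.5 + 7P.
297.5 - 4P = -286.5 + 7P gives buyer price Pb = 584/11; sellers receive Ps = 584/11 − 19 = 375/11.
New quantity: Q = 297.5 − 4(584/11) = 1873/22.
Revenue = 19 × 1873/22 = 35587/22.

Tax revenue = 35587/22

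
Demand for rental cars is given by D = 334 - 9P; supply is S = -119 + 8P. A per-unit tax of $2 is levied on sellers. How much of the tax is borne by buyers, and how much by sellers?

Buyers bear 16/17, sellers bear 18/17

Pre-tax equilibrium: P* = 453/17, Q* = 1601/17.
Tax on sellers shifts supply to S = -119 + 8(P − 2) = -135 + 8P.
334 - 9P = -135 + 8P gives buyer price Pb = 469/17; sellers receive Ps = 469/17 − 2 = 435/17.
New quantity: Q = 334 − 9(469/17) = 1457/17.
Buyer burden = 469/17 − 453/17 = 16/17; seller burden = 453/17 − 435/17 = 18/17.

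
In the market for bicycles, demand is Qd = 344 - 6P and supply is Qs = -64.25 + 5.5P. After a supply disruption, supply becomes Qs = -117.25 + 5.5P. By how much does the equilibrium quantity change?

ΔQ = -636/23

Original equilibrium: P* = 35.5, Q* = 131.
New equilibrium: 344 - 6P = -117.25 + 5.5P, so 461.25 = 11.5P and P' = 1845/46; Q' = 344 − 6(1845/46) = 2377/23.
Change in quantity: 2377/23 − 131 = -636/23.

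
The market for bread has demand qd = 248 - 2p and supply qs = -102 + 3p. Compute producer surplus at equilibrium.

Equilibrium: 248 - 2p = -102 + 3p gives p* = 70, q* = 108.
Supply starts at p = 34 (where qs = 0).
PS = ½(70 − 34)(108) = 1944.

Producer surplus = 1944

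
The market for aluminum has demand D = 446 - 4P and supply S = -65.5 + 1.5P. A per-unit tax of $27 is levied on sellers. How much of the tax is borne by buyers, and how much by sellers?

Pre-tax equilibrium: P* = 93, Q* = 74.
Tax on sellers shifts supply to S = -65.5 + 1.5(P − 27) = -106 + 1.5P.
446 - 4P = -106 + 1.5P gives buyer price Pb = 1104/11; sellers receive Ps = 1104/11 − 27 = 807/11.
New quantity: Q = 446 − 4(1104/11) = 490/11.
Buyer burden = 1104/11 − 93 = 81/11; seller burden = 93 − 807/11 = 216/11.

Buyers bear 81/11, sellers bear 216/11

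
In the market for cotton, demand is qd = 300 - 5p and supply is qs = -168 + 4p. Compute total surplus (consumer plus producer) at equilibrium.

Equilibrium: 300 - 5p = -168 + 4p gives p* = 52, q* = 40.
Demand choke price: p = 60; supply starts at p = 42.
CS = ½(60 − 52)(40) = 160; PS = ½(52 − 42)(40) = 200.

Total surplus = 360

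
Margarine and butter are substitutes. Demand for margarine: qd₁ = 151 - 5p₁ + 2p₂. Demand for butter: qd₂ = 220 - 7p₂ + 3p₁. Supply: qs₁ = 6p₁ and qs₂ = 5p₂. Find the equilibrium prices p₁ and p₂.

p₁ = 1126/63, p₂ = 2873/126

Market 1: 151 - 5p₁ + 2p₂ = 6p₁ → 11p₁ - 2p₂ = 151.
Market 2: 12p₂ - 3p₁ = 220.
Eliminating p₂: 12×(1) + 2×(2) gives 126p₁ = 2252, so p₁ = 1126/63.
Back-substitute into (2): p₂ = (220 + 3×1126/63) / 12 = 2873/126.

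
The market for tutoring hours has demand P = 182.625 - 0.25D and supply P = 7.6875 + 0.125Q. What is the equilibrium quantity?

Set the two price expressions equal: 182.625 - 0.25Q = 7.6875 + 0.125Q.
174.9375 = 0.375Q, so Q* = 466.5.
P* = 182.625 − (0.25)(466.5) = 66.

Q* = 466.5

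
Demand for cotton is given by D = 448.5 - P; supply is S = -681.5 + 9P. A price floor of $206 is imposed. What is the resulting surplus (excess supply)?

Equilibrium price would be P* = 113, so the floor at 206 binds.
At P = 206: D = 242.5, S = 1172.5.
Surplus = 1172.5 − 242.5 = 930.

Surplus = 930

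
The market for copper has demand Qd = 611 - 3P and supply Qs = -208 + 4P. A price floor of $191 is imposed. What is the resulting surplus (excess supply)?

Equilibrium price would be P* = 117, so the floor at 191 binds.
At P = 191: Qd = 38, Qs = 556.
Surplus = 556 − 38 = 518.

Surplus = 518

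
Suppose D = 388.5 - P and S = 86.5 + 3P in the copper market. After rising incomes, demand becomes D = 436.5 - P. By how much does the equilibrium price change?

Original equilibrium: P* = 75.5, Q* = 313.
New equilibrium: 436.5 - P = 86.5 + 3P, so 350 = 4P and P' = 87.5; Q' = 436.5 − 1(87.5) = 349.
Change in price: 87.5 − 75.5 = 12.

ΔP = 12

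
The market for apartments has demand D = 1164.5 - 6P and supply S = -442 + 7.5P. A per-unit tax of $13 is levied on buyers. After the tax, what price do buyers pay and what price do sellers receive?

Pre-tax equilibrium: P* = 119, Q* = 450.5.
Tax on buyers shifts demand to D = 1164.5 − 6(P + 13) = 1086.5 - 6P.
1086.5 - 6P = -442 + 7.5P gives seller price Ps = 1019/9; buyers pay Pb = 1019/9 + 13 = 1136/9.
New quantity: Q = 1164.5 − 6(1136/9) = 2443/6.

Buyers pay 1136/9, sellers receive 1019/9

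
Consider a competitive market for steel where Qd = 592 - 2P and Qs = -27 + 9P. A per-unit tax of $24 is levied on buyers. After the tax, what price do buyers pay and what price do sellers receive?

Buyers pay 835/11, sellers receive 571/11

Pre-tax equilibrium: P* = 619/11, Q* = 5274/11.
Tax on buyers shifts demand to Qd = 592 − 2(P + 24) = 544 - 2P.
544 - 2P = -27 + 9P gives seller price Ps = 571/11; buyers pay Pb = 571/11 + 24 = 835/11.
New quantity: Q = 592 − 2(835/11) = 4842/11.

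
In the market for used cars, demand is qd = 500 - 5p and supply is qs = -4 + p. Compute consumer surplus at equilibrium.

Equilibrium: 500 - 5p = -4 + p gives p* = 84, q* = 80.
Demand choke price (qd = 0): p = 100.
CS = ½(100 − 84)(80) = 640.

Consumer surplus = 640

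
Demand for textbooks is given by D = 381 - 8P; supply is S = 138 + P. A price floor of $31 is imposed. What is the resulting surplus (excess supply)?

Surplus = 36

Equilibrium price would be P* = 27, so the floor at 31 binds.
At P = 31: D = 133, S = 169.
Surplus = 169 − 133 = 36.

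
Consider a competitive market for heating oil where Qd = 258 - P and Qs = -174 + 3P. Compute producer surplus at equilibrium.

Producer surplus = 3750

Equilibrium: 258 - P = -174 + 3P gives P* = 108, Q* = 150.
Supply starts at P = 58 (where Qs = 0).
PS = ½(108 − 58)(150) = 3750.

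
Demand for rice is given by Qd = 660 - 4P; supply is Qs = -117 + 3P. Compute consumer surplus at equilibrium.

Consumer surplus = 5832

Equilibrium: 660 - 4P = -117 + 3P gives P* = 111, Q* = 216.
Demand choke price (Qd = 0): P = 165.
CS = ½(165 − 111)(216) = 5832.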